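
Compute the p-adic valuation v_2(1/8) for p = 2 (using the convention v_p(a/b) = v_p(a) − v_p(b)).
v_2(1/8) = -3

Factor powers of 2 from the numerator and denominator of the reduced fraction: 1 = 2^0 · 1 and 8 = 2^3 · 1. Apply v_p(a/b) = v_p(a) − v_p(b): v_2(1/8) = 0 − 3 = -3.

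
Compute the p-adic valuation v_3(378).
v_3(378) = 3

v_3(n) is the largest exponent k such that 3^k divides n. Factor out: 378 = 3^3 · 14. (Sign doesn't affect v_p.) So v_3(378) = 3.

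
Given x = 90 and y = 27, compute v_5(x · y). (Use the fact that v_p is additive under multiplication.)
v_5(2430) = 1

v_p(x) = 1 (factor: 90 = 5^1 · 18); v_p(y) = 0 (factor: 27 = 5^0 · 27). Additivity: v_p(xy) = v_p(x) + v_p(y) = 1 + 0 = 1. (Direct check: xy = 2430 = 5^1 · (486).)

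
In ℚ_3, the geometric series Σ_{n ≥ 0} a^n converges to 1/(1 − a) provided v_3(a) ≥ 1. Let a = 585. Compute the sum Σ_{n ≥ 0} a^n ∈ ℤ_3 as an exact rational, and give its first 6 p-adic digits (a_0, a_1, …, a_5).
Σ a^n = 1/(1 − a) = -1/584;  first 6 digits = (1, 0, 2, 0, 2, 0)

v_3(a) = 2 ≥ 1, so the series converges in ℤ_3 to 1/(1 − a) = 1/(1 − 585) = -1/584. Expand this rational in ℤ_3: compute digits iteratively via d_i = x_i mod 3, x_{i+1} = (x_i − d_i)/3. The first 6 digits are (1, 0, 2, 0, 2, 0).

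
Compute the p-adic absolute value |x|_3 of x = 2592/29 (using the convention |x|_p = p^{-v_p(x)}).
|2592/29|_3 = 1/81

Step 1 — compute v_3(x) by factoring powers of 3 out of the numerator and denominator: v_3(2592/29) = 4. Step 2 — apply |x|_p = p^{-v_p(x)} = 3^{-4} = 1/81.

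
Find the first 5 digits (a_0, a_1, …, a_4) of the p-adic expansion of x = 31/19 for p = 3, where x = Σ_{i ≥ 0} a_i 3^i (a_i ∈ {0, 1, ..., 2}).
(a_0, …, a_4) = (1, 1, 1, 1, 0)

v_3(31/19) = 0 (numerator and denominator both coprime to 3), so x ∈ ℤ_3^×. Compute digits iteratively via a_i = x_i mod 3, x_{i+1} = (x_i − a_i)/3, with x_0 = x:
  x_0 = 31/19;  a_0 = 1;  x_1 = (x_0 − 1)/3 = 4/19
  x_1 = 4/19;  a_1 = 1;  x_2 = (x_1 − 1)/3 = -5/19
  x_2 = -5/19;  a_2 = 1;  x_3 = (x_2 − 1)/3 = -8/19
  x_3 = -8/19;  a_3 = 1;  x_4 = (x_3 − 1)/3 = -9/19
  x_4 = -9/19;  a_4 = 0;  x_5 = (x_4 − 0)/3 = -3/19
Digits: (1, 1, 1, 1, 0).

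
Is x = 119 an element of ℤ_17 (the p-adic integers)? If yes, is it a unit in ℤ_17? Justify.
x ∈ ℤ_17 but not a unit; v_17(x) = 1 > 0

ℤ_17 = {x ∈ ℚ_17 : v_17(x) ≥ 0} and ℤ_17^× = {x ∈ ℤ_17 : v_17(x) = 0}. Here v_17(119) = v_17(num) − v_17(den) = 1; compare against these criteria.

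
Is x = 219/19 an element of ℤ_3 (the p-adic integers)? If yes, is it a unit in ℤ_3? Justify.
x ∈ ℤ_3 but not a unit; v_3(x) = 1 > 0

ℤ_3 = {x ∈ ℚ_3 : v_3(x) ≥ 0} and ℤ_3^× = {x ∈ ℤ_3 : v_3(x) = 0}. Here v_3(219/19) = v_3(num) − v_3(den) = 1; compare against these criteria.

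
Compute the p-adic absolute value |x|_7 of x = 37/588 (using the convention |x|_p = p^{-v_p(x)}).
|37/588|_7 = 49

Step 1 — compute v_7(x) by factoring powers of 7 out of the numerator and denominator: v_7(37/588) = -2. Step 2 — apply |x|_p = p^{-v_p(x)} = 7^{2} = 49.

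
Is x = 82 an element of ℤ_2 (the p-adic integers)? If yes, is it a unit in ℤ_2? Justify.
x ∈ ℤ_2 but not a unit; v_2(x) = 1 > 0

ℤ_2 = {x ∈ ℚ_2 : v_2(x) ≥ 0} and ℤ_2^× = {x ∈ ℤ_2 : v_2(x) = 0}. Here v_2(82) = v_2(num) − v_2(den) = 1; compare against these criteria.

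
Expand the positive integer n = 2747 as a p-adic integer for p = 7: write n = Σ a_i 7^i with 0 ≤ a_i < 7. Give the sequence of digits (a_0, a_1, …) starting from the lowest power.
(a_0, a_1, …) = (3, 0, 0, 1, 1)

Repeated division by 7 gives the digits low-to-high: 2747 = 3 + 1·7^3 + 1·7^4. Digit sequence: (3, 0, 0, 1, 1).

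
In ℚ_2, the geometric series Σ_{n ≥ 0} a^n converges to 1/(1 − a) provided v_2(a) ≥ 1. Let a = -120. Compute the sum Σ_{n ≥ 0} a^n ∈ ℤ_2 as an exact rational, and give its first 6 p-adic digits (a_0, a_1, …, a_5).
Σ a^n = 1/(1 − a) = 1/121;  first 6 digits = (1, 0, 0, 1, 0, 0)

v_2(a) = 3 ≥ 1, so the series converges in ℤ_2 to 1/(1 − a) = 1/(1 − (-120)) = 1/121. Expand this rational in ℤ_2: compute digits iteratively via d_i = x_i mod 2, x_{i+1} = (x_i − d_i)/2. The first 6 digits are (1, 0, 0, 1, 0, 0).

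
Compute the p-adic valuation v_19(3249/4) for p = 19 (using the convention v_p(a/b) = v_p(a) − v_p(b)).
v_19(3249/4) = 2

Factor powers of 19 from the numerator and denominator of the reduced fraction: 3249 = 19^2 · 9 and 4 = 19^0 · 4. Apply v_p(a/b) = v_p(a) − v_p(b): v_19(3249/4) = 2 − 0 = 2.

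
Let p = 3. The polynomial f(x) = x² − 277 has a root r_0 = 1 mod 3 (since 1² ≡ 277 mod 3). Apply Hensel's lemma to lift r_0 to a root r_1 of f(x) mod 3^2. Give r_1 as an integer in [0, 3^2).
r_1 = 4 (mod 9)

Hensel's recurrence: r_{i+1} = r_i − f(r_i)·(f′(r_i))^{-1} mod 3^{i+2}, with f′(x) = 2x. Iterate:
  r_0 = 1 (mod 3)
  r_1 = 4 (mod 9)
Final: r_1 = 4, and one checks f(r_1) ≡ 0 mod 3^2.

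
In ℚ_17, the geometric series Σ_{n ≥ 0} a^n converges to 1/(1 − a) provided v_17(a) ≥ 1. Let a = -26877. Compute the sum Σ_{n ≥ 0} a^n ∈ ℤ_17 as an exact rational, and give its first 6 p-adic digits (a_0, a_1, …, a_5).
Σ a^n = 1/(1 − a) = 1/26878;  first 6 digits = (1, 0, 9, 11, 12, 15)

v_17(a) = 2 ≥ 1, so the series converges in ℤ_17 to 1/(1 − a) = 1/(1 − (-26877)) = 1/26878. Expand this rational in ℤ_17: compute digits iteratively via d_i = x_i mod 17, x_{i+1} = (x_i − d_i)/17. The first 6 digits are (1, 0, 9, 11, 12, 15).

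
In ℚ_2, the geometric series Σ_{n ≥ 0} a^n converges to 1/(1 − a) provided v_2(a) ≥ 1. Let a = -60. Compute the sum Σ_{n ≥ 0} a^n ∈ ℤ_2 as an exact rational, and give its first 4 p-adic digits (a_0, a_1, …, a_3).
Σ a^n = 1/(1 − a) = 1/61;  first 4 digits = (1, 0, 1, 0)

v_2(a) = 2 ≥ 1, so the series converges in ℤ_2 to 1/(1 − a) = 1/(1 − (-60)) = 1/61. Expand this rational in ℤ_2: compute digits iteratively via d_i = x_i mod 2, x_{i+1} = (x_i − d_i)/2. The first 4 digits are (1, 0, 1, 0).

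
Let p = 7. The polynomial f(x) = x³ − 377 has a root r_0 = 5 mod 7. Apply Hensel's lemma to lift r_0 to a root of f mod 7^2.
r_1 = 26 (mod 49)

Hensel: r_{i+1} = r_i − f(r_i)/f′(r_i) mod 7^{i+2}, where f′(x) = 3x². Iterate:
  r_0 = 5 (mod 7)
  r_1 = 26 (mod 49)
Final: r = 26 with f(r) ≡ 0 mod 7^2.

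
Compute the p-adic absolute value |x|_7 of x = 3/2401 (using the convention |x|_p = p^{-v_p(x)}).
|3/2401|_7 = 2401

Step 1 — compute v_7(x) by factoring powers of 7 out of the numerator and denominator: v_7(3/2401) = -4. Step 2 — apply |x|_p = p^{-v_p(x)} = 7^{4} = 2401.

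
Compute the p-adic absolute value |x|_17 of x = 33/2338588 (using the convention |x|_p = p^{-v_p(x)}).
|33/2338588|_17 = 83521

Step 1 — compute v_17(x) by factoring powers of 17 out of the numerator and denominator: v_17(33/2338588) = -4. Step 2 — apply |x|_p = p^{-v_p(x)} = 17^{4} = 83521.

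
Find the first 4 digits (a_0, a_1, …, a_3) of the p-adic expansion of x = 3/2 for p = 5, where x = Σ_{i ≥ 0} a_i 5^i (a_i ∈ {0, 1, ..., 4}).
(a_0, …, a_3) = (4, 2, 2, 2)

v_5(3/2) = 0 (numerator and denominator both coprime to 5), so x ∈ ℤ_5^×. Compute digits iteratively via a_i = x_i mod 5, x_{i+1} = (x_i − a_i)/5, with x_0 = x:
  x_0 = 3/2;  a_0 = 4;  x_1 = (x_0 − 4)/5 = -1/2
  x_1 = -1/2;  a_1 = 2;  x_2 = (x_1 − 2)/5 = -1/2
  x_2 = -1/2;  a_2 = 2;  x_3 = (x_2 − 2)/5 = -1/2
  x_3 = -1/2;  a_3 = 2;  x_4 = (x_3 − 2)/5 = -1/2
Digits: (4, 2, 2, 2).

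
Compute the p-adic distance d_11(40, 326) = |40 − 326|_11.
d_11(40, 326) = 1/11

Step 1 — x − y = 40 − 326 = -286. Step 2 — v_11(-286) = 1 (factor: -286 = −(11^1 · 26); the sign does not affect v_p). Step 3 — |x − y|_11 = 11^{-1} = 1/11.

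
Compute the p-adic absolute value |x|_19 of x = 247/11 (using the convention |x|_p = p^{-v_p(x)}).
|247/11|_19 = 1/19

Step 1 — compute v_19(x) by factoring powers of 19 out of the numerator and denominator: v_19(247/11) = 1. Step 2 — apply |x|_p = p^{-v_p(x)} = 19^{-1} = 1/19.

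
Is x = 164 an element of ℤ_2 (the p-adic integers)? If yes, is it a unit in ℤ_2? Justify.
x ∈ ℤ_2 but not a unit; v_2(x) = 2 > 0

ℤ_2 = {x ∈ ℚ_2 : v_2(x) ≥ 0} and ℤ_2^× = {x ∈ ℤ_2 : v_2(x) = 0}. Here v_2(164) = v_2(num) − v_2(den) = 2; compare against these criteria.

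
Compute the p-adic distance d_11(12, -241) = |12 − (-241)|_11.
d_11(12, -241) = 1/11

Step 1 — x − y = 12 − (-241) = 253. Step 2 — v_11(253) = 1 (factor: 253 = (11^1 · 23); the sign does not affect v_p). Step 3 — |x − y|_11 = 11^{-1} = 1/11.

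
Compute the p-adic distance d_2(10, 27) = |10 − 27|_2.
d_2(10, 27) = 1

Step 1 — x − y = 10 − 27 = -17. Step 2 — v_2(-17) = 0 (factor: -17 = −(2^0 · 17); the sign does not affect v_p). Step 3 — |x − y|_2 = 2^{0} = 1.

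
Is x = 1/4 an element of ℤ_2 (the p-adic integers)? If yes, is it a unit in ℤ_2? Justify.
x ∉ ℤ_2 (v_2(x) = -2 < 0)

ℤ_2 = {x ∈ ℚ_2 : v_2(x) ≥ 0} and ℤ_2^× = {x ∈ ℤ_2 : v_2(x) = 0}. Here v_2(1/4) = v_2(num) − v_2(den) = -2; compare against these criteria.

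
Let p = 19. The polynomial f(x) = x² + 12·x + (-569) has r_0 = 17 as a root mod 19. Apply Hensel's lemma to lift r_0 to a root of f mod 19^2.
r_1 = 207 (mod 361)

Hensel: r_{i+1} = r_i − f(r_i)·(f′(r_i))^{-1} mod 19^{i+2}, f′(x) = 2x + 12. Iterate:
  r_0 = 17 (mod 19)
  r_1 = 207 (mod 361)
Final: r = 207 satisfies f(r) ≡ 0 mod 19^2.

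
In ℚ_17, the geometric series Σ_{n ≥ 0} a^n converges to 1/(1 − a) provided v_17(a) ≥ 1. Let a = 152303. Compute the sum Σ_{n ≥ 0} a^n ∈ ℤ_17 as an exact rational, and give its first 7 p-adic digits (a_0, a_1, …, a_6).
Σ a^n = 1/(1 − a) = -1/152302;  first 7 digits = (1, 0, 0, 14, 1, 0, 9)

v_17(a) = 3 ≥ 1, so the series converges in ℤ_17 to 1/(1 − a) = 1/(1 − 152303) = -1/152302. Expand this rational in ℤ_17: compute digits iteratively via d_i = x_i mod 17, x_{i+1} = (x_i − d_i)/17. The first 7 digits are (1, 0, 0, 14, 1, 0, 9).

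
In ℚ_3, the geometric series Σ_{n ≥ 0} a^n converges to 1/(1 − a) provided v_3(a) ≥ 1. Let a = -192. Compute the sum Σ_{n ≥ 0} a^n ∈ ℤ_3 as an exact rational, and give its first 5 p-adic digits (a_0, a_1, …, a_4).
Σ a^n = 1/(1 − a) = 1/193;  first 5 digits = (1, 2, 0, 1, 0)

v_3(a) = 1 ≥ 1, so the series converges in ℤ_3 to 1/(1 − a) = 1/(1 − (-192)) = 1/193. Expand this rational in ℤ_3: compute digits iteratively via d_i = x_i mod 3, x_{i+1} = (x_i − d_i)/3. The first 5 digits are (1, 2, 0, 1, 0).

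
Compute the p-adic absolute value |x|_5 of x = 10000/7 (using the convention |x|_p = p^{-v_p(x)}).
|10000/7|_5 = 1/625

Step 1 — compute v_5(x) by factoring powers of 5 out of the numerator and denominator: v_5(10000/7) = 4. Step 2 — apply |x|_p = p^{-v_p(x)} = 5^{-4} = 1/625.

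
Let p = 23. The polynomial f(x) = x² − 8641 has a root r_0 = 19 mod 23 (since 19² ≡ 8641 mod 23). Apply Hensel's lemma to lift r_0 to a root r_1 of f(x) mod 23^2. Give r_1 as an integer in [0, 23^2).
r_1 = 42 (mod 529)

Hensel's recurrence: r_{i+1} = r_i − f(r_i)·(f′(r_i))^{-1} mod 23^{i+2}, with f′(x) = 2x. Iterate:
  r_0 = 19 (mod 23)
  r_1 = 42 (mod 529)
Final: r_1 = 42, and one checks f(r_1) ≡ 0 mod 23^2.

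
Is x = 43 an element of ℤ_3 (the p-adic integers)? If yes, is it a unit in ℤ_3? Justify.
x ∈ ℤ_3^× (unit); v_3(x) = 0

ℤ_3 = {x ∈ ℚ_3 : v_3(x) ≥ 0} and ℤ_3^× = {x ∈ ℤ_3 : v_3(x) = 0}. Here v_3(43) = v_3(num) − v_3(den) = 0; compare against these criteria.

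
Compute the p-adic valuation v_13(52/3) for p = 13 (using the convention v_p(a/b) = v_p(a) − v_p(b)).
v_13(52/3) = 1

Factor powers of 13 from the numerator and denominator of the reduced fraction: 52 = 13^1 · 4 and 3 = 13^0 · 3. Apply v_p(a/b) = v_p(a) − v_p(b): v_13(52/3) = 1 − 0 = 1.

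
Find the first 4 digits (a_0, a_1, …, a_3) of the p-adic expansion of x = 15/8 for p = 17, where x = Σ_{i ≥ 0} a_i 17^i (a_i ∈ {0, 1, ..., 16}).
(a_0, …, a_3) = (4, 2, 2, 2)

v_17(15/8) = 0 (numerator and denominator both coprime to 17), so x ∈ ℤ_17^×. Compute digits iteratively via a_i = x_i mod 17, x_{i+1} = (x_i − a_i)/17, with x_0 = x:
  x_0 = 15/8;  a_0 = 4;  x_1 = (x_0 − 4)/17 = -1/8
  x_1 = -1/8;  a_1 = 2;  x_2 = (x_1 − 2)/17 = -1/8
  x_2 = -1/8;  a_2 = 2;  x_3 = (x_2 − 2)/17 = -1/8
  x_3 = -1/8;  a_3 = 2;  x_4 = (x_3 − 2)/17 = -1/8
Digits: (4, 2, 2, 2).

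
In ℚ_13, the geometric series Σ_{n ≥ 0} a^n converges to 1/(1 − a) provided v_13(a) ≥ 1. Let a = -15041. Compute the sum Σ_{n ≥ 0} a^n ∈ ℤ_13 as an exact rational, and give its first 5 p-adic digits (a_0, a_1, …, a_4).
Σ a^n = 1/(1 − a) = 1/15042;  first 5 digits = (1, 0, 2, 6, 3)

v_13(a) = 2 ≥ 1, so the series converges in ℤ_13 to 1/(1 − a) = 1/(1 − (-15041)) = 1/15042. Expand this rational in ℤ_13: compute digits iteratively via d_i = x_i mod 13, x_{i+1} = (x_i − d_i)/13. The first 5 digits are (1, 0, 2, 6, 3).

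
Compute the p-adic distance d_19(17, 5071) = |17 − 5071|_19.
d_19(17, 5071) = 1/361

Step 1 — x − y = 17 − 5071 = -5054. Step 2 — v_19(-5054) = 2 (factor: -5054 = −(19^2 · 14); the sign does not affect v_p). Step 3 — |x − y|_19 = 19^{-2} = 1/361.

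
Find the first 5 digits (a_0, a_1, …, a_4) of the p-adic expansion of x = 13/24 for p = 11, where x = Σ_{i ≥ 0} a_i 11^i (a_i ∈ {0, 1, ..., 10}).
(a_0, …, a_4) = (1, 5, 0, 5, 0)

v_11(13/24) = 0 (numerator and denominator both coprime to 11), so x ∈ ℤ_11^×. Compute digits iteratively via a_i = x_i mod 11, x_{i+1} = (x_i − a_i)/11, with x_0 = x:
  x_0 = 13/24;  a_0 = 1;  x_1 = (x_0 − 1)/11 = -1/24
  x_1 = -1/24;  a_1 = 5;  x_2 = (x_1 − 5)/11 = -11/24
  x_2 = -11/24;  a_2 = 0;  x_3 = (x_2 − 0)/11 = -1/24
  x_3 = -1/24;  a_3 = 5;  x_4 = (x_3 − 5)/11 = -11/24
  x_4 = -11/24;  a_4 = 0;  x_5 = (x_4 − 0)/11 = -1/24
Digits: (1, 5, 0, 5, 0).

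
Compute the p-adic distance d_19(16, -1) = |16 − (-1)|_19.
d_19(16, -1) = 1

Step 1 — x − y = 16 − (-1) = 17. Step 2 — v_19(17) = 0 (factor: 17 = (19^0 · 17); the sign does not affect v_p). Step 3 — |x − y|_19 = 19^{0} = 1.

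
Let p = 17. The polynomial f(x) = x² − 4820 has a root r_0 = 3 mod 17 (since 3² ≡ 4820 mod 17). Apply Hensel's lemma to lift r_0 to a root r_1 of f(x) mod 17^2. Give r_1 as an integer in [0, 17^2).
r_1 = 275 (mod 289)

Hensel's recurrence: r_{i+1} = r_i − f(r_i)·(f′(r_i))^{-1} mod 17^{i+2}, with f′(x) = 2x. Iterate:
  r_0 = 3 (mod 17)
  r_1 = 275 (mod 289)
Final: r_1 = 275, and one checks f(r_1) ≡ 0 mod 17^2.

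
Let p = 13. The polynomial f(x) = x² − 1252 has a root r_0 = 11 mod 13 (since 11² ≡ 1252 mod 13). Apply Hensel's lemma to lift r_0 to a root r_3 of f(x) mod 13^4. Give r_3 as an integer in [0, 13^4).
r_3 = 26219 (mod 28561)

Hensel's recurrence: r_{i+1} = r_i − f(r_i)·(f′(r_i))^{-1} mod 13^{i+2}, with f′(x) = 2x. Iterate:
  r_0 = 11 (mod 13)
  r_1 = 24 (mod 169)
  r_2 = 2052 (mod 2197)
  r_3 = 26219 (mod 28561)
Final: r_3 = 26219, and one checks f(r_3) ≡ 0 mod 13^4.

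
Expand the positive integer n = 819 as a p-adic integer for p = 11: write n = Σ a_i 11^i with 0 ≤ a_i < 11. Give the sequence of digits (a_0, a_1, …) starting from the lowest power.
(a_0, a_1, …) = (5, 8, 6)

Repeated division by 11 gives the digits low-to-high: 819 = 5 + 8·11^1 + 6·11^2. Digit sequence: (5, 8, 6).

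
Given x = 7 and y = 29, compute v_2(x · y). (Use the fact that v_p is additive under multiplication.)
v_2(203) = 0

v_p(x) = 0 (factor: 7 = 2^0 · 7); v_p(y) = 0 (factor: 29 = 2^0 · 29). Additivity: v_p(xy) = v_p(x) + v_p(y) = 0 + 0 = 0. (Direct check: xy = 203 = 2^0 · (203).)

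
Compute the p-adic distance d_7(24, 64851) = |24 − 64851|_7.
d_7(24, 64851) = 1/2401

Step 1 — x − y = 24 − 64851 = -64827. Step 2 — v_7(-64827) = 4 (factor: -64827 = −(7^4 · 27); the sign does not affect v_p). Step 3 — |x − y|_7 = 7^{-4} = 1/2401.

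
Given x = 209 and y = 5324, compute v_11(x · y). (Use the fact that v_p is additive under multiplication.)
v_11(1112716) = 4

v_p(x) = 1 (factor: 209 = 11^1 · 19); v_p(y) = 3 (factor: 5324 = 11^3 · 4). Additivity: v_p(xy) = v_p(x) + v_p(y) = 1 + 3 = 4. (Direct check: xy = 1112716 = 11^4 · (76).)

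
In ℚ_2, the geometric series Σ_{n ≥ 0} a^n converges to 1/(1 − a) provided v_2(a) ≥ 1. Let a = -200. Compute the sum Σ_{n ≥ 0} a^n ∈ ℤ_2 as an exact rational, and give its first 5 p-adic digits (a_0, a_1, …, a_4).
Σ a^n = 1/(1 − a) = 1/201;  first 5 digits = (1, 0, 0, 1, 1)

v_2(a) = 3 ≥ 1, so the series converges in ℤ_2 to 1/(1 − a) = 1/(1 − (-200)) = 1/201. Expand this rational in ℤ_2: compute digits iteratively via d_i = x_i mod 2, x_{i+1} = (x_i − d_i)/2. The first 5 digits are (1, 0, 0, 1, 1).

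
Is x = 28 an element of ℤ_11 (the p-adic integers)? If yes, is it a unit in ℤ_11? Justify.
x ∈ ℤ_11^× (unit); v_11(x) = 0

ℤ_11 = {x ∈ ℚ_11 : v_11(x) ≥ 0} and ℤ_11^× = {x ∈ ℤ_11 : v_11(x) = 0}. Here v_11(28) = v_11(num) − v_11(den) = 0; compare against these criteria.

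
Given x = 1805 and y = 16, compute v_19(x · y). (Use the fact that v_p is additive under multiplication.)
v_19(28880) = 2

v_p(x) = 2 (factor: 1805 = 19^2 · 5); v_p(y) = 0 (factor: 16 = 19^0 · 16). Additivity: v_p(xy) = v_p(x) + v_p(y) = 2 + 0 = 2. (Direct check: xy = 28880 = 19^2 · (80).)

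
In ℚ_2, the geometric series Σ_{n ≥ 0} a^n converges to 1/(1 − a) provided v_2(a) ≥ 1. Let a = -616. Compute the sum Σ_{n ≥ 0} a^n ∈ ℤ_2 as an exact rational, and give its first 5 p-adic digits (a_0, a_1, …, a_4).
Σ a^n = 1/(1 − a) = 1/617;  first 5 digits = (1, 0, 0, 1, 1)

v_2(a) = 3 ≥ 1, so the series converges in ℤ_2 to 1/(1 − a) = 1/(1 − (-616)) = 1/617. Expand this rational in ℤ_2: compute digits iteratively via d_i = x_i mod 2, x_{i+1} = (x_i − d_i)/2. The first 5 digits are (1, 0, 0, 1, 1).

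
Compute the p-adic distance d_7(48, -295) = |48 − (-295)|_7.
d_7(48, -295) = 1/343

Step 1 — x − y = 48 − (-295) = 343. Step 2 — v_7(343) = 3 (factor: 343 = (7^3 · 1); the sign does not affect v_p). Step 3 — |x − y|_7 = 7^{-3} = 1/343.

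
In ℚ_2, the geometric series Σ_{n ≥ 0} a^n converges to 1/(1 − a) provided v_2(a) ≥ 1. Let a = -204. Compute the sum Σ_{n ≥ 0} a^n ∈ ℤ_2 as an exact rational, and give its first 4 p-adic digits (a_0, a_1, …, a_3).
Σ a^n = 1/(1 − a) = 1/205;  first 4 digits = (1, 0, 1, 0)

v_2(a) = 2 ≥ 1, so the series converges in ℤ_2 to 1/(1 − a) = 1/(1 − (-204)) = 1/205. Expand this rational in ℤ_2: compute digits iteratively via d_i = x_i mod 2, x_{i+1} = (x_i − d_i)/2. The first 4 digits are (1, 0, 1, 0).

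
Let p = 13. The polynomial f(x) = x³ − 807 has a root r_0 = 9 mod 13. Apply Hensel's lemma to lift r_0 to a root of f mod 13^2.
r_1 = 74 (mod 169)

Hensel: r_{i+1} = r_i − f(r_i)/f′(r_i) mod 13^{i+2}, where f′(x) = 3x². Iterate:
  r_0 = 9 (mod 13)
  r_1 = 74 (mod 169)
Final: r = 74 with f(r) ≡ 0 mod 13^2.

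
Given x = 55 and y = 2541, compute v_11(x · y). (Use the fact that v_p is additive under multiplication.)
v_11(139755) = 3

v_p(x) = 1 (factor: 55 = 11^1 · 5); v_p(y) = 2 (factor: 2541 = 11^2 · 21). Additivity: v_p(xy) = v_p(x) + v_p(y) = 1 + 2 = 3. (Direct check: xy = 139755 = 11^3 · (105).)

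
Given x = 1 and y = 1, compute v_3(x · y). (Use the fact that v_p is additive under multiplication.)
v_3(1) = 0

v_p(x) = 0 (factor: 1 = 3^0 · 1); v_p(y) = 0 (factor: 1 = 3^0 · 1). Additivity: v_p(xy) = v_p(x) + v_p(y) = 0 + 0 = 0. (Direct check: xy = 1 = 3^0 · (1).)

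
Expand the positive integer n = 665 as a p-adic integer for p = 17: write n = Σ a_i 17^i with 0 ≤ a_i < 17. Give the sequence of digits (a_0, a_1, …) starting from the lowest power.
(a_0, a_1, …) = (2, 5, 2)

Repeated division by 17 gives the digits low-to-high: 665 = 2 + 5·17^1 + 2·17^2. Digit sequence: (2, 5, 2).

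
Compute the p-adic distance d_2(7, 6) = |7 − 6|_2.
d_2(7, 6) = 1

Step 1 — x − y = 7 − 6 = 1. Step 2 — v_2(1) = 0 (factor: 1 = (2^0 · 1); the sign does not affect v_p). Step 3 — |x − y|_2 = 2^{0} = 1.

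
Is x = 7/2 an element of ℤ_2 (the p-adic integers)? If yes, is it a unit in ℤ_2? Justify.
x ∉ ℤ_2 (v_2(x) = -1 < 0)

ℤ_2 = {x ∈ ℚ_2 : v_2(x) ≥ 0} and ℤ_2^× = {x ∈ ℤ_2 : v_2(x) = 0}. Here v_2(7/2) = v_2(num) − v_2(den) = -1; compare against these criteria.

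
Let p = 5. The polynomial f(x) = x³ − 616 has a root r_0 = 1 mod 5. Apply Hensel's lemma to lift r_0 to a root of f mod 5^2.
r_1 = 6 (mod 25)

Hensel: r_{i+1} = r_i − f(r_i)/f′(r_i) mod 5^{i+2}, where f′(x) = 3x². Iterate:
  r_0 = 1 (mod 5)
  r_1 = 6 (mod 25)
Final: r = 6 with f(r) ≡ 0 mod 5^2.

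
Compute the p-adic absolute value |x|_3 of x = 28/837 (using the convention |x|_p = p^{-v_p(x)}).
|28/837|_3 = 27

Step 1 — compute v_3(x) by factoring powers of 3 out of the numerator and denominator: v_3(28/837) = -3. Step 2 — apply |x|_p = p^{-v_p(x)} = 3^{3} = 27.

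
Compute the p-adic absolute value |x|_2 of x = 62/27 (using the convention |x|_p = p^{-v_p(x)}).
|62/27|_2 = 1/2

Step 1 — compute v_2(x) by factoring powers of 2 out of the numerator and denominator: v_2(62/27) = 1. Step 2 — apply |x|_p = p^{-v_p(x)} = 2^{-1} = 1/2.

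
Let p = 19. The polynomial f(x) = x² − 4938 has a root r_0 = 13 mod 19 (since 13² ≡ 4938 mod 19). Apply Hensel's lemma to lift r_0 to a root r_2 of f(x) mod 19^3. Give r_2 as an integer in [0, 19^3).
r_2 = 488 (mod 6859)

Hensel's recurrence: r_{i+1} = r_i − f(r_i)·(f′(r_i))^{-1} mod 19^{i+2}, with f′(x) = 2x. Iterate:
  r_0 = 13 (mod 19)
  r_1 = 127 (mod 361)
  r_2 = 488 (mod 6859)
Final: r_2 = 488, and one checks f(r_2) ≡ 0 mod 19^3.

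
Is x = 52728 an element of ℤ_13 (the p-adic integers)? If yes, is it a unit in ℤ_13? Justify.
x ∈ ℤ_13 but not a unit; v_13(x) = 3 > 0

ℤ_13 = {x ∈ ℚ_13 : v_13(x) ≥ 0} and ℤ_13^× = {x ∈ ℤ_13 : v_13(x) = 0}. Here v_13(52728) = v_13(num) − v_13(den) = 3; compare against these criteria.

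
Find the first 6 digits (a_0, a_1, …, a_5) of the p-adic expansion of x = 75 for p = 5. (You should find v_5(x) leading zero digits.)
(a_0, …, a_5) = (0, 0, 3, 0, 0, 0)

v_5(75) = 2, so a_0 = ... = a_1 = 0. Factor out: x = 5^2 · u with u = 3 a unit in ℤ_5. Expand u iteratively via a_{v+i} = u_i mod 5, u_{i+1} = (u_i − a_{v+i})/5:
  u_0 = 3;  a_2 = 3;  u_1 = (u_0 − 3)/5 = 0
  u_1 = 0;  a_3 = 0;  u_2 = (u_1 − 0)/5 = 0
  u_2 = 0;  a_4 = 0;  u_3 = (u_2 − 0)/5 = 0
  u_3 = 0;  a_5 = 0;  u_4 = (u_3 − 0)/5 = 0
Digits: (0, 0, 3, 0, 0, 0).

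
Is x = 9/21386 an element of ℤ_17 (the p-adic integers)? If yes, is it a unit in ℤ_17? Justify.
x ∉ ℤ_17 (v_17(x) = -2 < 0)

ℤ_17 = {x ∈ ℚ_17 : v_17(x) ≥ 0} and ℤ_17^× = {x ∈ ℤ_17 : v_17(x) = 0}. Here v_17(9/21386) = v_17(num) − v_17(den) = -2; compare against these criteria.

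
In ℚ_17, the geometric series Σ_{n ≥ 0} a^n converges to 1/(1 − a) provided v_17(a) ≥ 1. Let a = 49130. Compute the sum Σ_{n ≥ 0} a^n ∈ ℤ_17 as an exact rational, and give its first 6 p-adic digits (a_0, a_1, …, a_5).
Σ a^n = 1/(1 − a) = -1/49129;  first 6 digits = (1, 0, 0, 10, 0, 0)

v_17(a) = 3 ≥ 1, so the series converges in ℤ_17 to 1/(1 − a) = 1/(1 − 49130) = -1/49129. Expand this rational in ℤ_17: compute digits iteratively via d_i = x_i mod 17, x_{i+1} = (x_i − d_i)/17. The first 6 digits are (1, 0, 0, 10, 0, 0).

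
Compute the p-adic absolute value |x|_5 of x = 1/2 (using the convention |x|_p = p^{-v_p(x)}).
|1/2|_5 = 1

Step 1 — compute v_5(x) by factoring powers of 5 out of the numerator and denominator: v_5(1/2) = 0. Step 2 — apply |x|_p = p^{-v_p(x)} = 5^{0} = 1.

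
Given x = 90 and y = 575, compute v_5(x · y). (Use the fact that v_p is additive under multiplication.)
v_5(51750) = 3

v_p(x) = 1 (factor: 90 = 5^1 · 18); v_p(y) = 2 (factor: 575 = 5^2 · 23). Additivity: v_p(xy) = v_p(x) + v_p(y) = 1 + 2 = 3. (Direct check: xy = 51750 = 5^3 · (414).)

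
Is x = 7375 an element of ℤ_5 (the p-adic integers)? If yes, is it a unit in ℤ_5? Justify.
x ∈ ℤ_5 but not a unit; v_5(x) = 3 > 0

ℤ_5 = {x ∈ ℚ_5 : v_5(x) ≥ 0} and ℤ_5^× = {x ∈ ℤ_5 : v_5(x) = 0}. Here v_5(7375) = v_5(num) − v_5(den) = 3; compare against these criteria.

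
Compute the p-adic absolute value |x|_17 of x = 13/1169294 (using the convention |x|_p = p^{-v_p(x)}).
|13/1169294|_17 = 83521

Step 1 — compute v_17(x) by factoring powers of 17 out of the numerator and denominator: v_17(13/1169294) = -4. Step 2 — apply |x|_p = p^{-v_p(x)} = 17^{4} = 83521.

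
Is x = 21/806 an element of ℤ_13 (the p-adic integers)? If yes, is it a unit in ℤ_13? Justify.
x ∉ ℤ_13 (v_13(x) = -1 < 0)

ℤ_13 = {x ∈ ℚ_13 : v_13(x) ≥ 0} and ℤ_13^× = {x ∈ ℤ_13 : v_13(x) = 0}. Here v_13(21/806) = v_13(num) − v_13(den) = -1; compare against these criteria.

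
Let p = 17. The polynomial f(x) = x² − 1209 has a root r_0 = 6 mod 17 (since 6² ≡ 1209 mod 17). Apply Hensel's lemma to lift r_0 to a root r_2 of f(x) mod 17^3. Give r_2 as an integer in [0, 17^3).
r_2 = 2199 (mod 4913)

Hensel's recurrence: r_{i+1} = r_i − f(r_i)·(f′(r_i))^{-1} mod 17^{i+2}, with f′(x) = 2x. Iterate:
  r_0 = 6 (mod 17)
  r_1 = 176 (mod 289)
  r_2 = 2199 (mod 4913)
Final: r_2 = 2199, and one checks f(r_2) ≡ 0 mod 17^3.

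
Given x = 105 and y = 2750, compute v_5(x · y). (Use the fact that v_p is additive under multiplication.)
v_5(288750) = 4

v_p(x) = 1 (factor: 105 = 5^1 · 21); v_p(y) = 3 (factor: 2750 = 5^3 · 22). Additivity: v_p(xy) = v_p(x) + v_p(y) = 1 + 3 = 4. (Direct check: xy = 288750 = 5^4 · (462).)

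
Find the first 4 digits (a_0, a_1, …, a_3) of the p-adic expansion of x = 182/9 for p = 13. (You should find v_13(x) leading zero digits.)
(a_0, …, a_3) = (0, 3, 10, 5)

v_13(182/9) = 1, so a_0 = ... = a_0 = 0. Factor out: x = 13^1 · u with u = 14/9 a unit in ℤ_13. Expand u iteratively via a_{v+i} = u_i mod 13, u_{i+1} = (u_i − a_{v+i})/13:
  u_0 = 14/9;  a_1 = 3;  u_1 = (u_0 − 3)/13 = -1/9
  u_1 = -1/9;  a_2 = 10;  u_2 = (u_1 − 10)/13 = -7/9
  u_2 = -7/9;  a_3 = 5;  u_3 = (u_2 − 5)/13 = -4/9
Digits: (0, 3, 10, 5).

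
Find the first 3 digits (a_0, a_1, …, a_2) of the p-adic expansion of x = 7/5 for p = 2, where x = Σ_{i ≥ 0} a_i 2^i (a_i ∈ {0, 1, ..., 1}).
(a_0, …, a_2) = (1, 1, 0)

v_2(7/5) = 0 (numerator and denominator both coprime to 2), so x ∈ ℤ_2^×. Compute digits iteratively via a_i = x_i mod 2, x_{i+1} = (x_i − a_i)/2, with x_0 = x:
  x_0 = 7/5;  a_0 = 1;  x_1 = (x_0 − 1)/2 = 1/5
  x_1 = 1/5;  a_1 = 1;  x_2 = (x_1 − 1)/2 = -2/5
  x_2 = -2/5;  a_2 = 0;  x_3 = (x_2 − 0)/2 = -1/5
Digits: (1, 1, 0).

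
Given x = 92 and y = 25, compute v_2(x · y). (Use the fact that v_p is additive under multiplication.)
v_2(2300) = 2

v_p(x) = 2 (factor: 92 = 2^2 · 23); v_p(y) = 0 (factor: 25 = 2^0 · 25). Additivity: v_p(xy) = v_p(x) + v_p(y) = 2 + 0 = 2. (Direct check: xy = 2300 = 2^2 · (575).)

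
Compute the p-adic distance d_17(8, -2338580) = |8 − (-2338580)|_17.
d_17(8, -2338580) = 1/83521

Step 1 — x − y = 8 − (-2338580) = 2338588. Step 2 — v_17(2338588) = 4 (factor: 2338588 = (17^4 · 28); the sign does not affect v_p). Step 3 — |x − y|_17 = 17^{-4} = 1/83521.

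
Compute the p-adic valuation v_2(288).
v_2(288) = 5

v_2(n) is the largest exponent k such that 2^k divides n. Factor out: 288 = 2^5 · 9. (Sign doesn't affect v_p.) So v_2(288) = 5.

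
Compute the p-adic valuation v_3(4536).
v_3(4536) = 4

v_3(n) is the largest exponent k such that 3^k divides n. Factor out: 4536 = 3^4 · 56. (Sign doesn't affect v_p.) So v_3(4536) = 4.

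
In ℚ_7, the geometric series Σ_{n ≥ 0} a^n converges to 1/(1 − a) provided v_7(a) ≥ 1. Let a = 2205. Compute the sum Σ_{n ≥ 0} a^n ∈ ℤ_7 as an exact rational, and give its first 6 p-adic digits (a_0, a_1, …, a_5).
Σ a^n = 1/(1 − a) = -1/2204;  first 6 digits = (1, 0, 3, 6, 2, 2)

v_7(a) = 2 ≥ 1, so the series converges in ℤ_7 to 1/(1 − a) = 1/(1 − 2205) = -1/2204. Expand this rational in ℤ_7: compute digits iteratively via d_i = x_i mod 7, x_{i+1} = (x_i − d_i)/7. The first 6 digits are (1, 0, 3, 6, 2, 2).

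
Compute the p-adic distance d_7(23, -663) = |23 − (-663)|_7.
d_7(23, -663) = 1/343

Step 1 — x − y = 23 − (-663) = 686. Step 2 — v_7(686) = 3 (factor: 686 = (7^3 · 2); the sign does not affect v_p). Step 3 — |x − y|_7 = 7^{-3} = 1/343.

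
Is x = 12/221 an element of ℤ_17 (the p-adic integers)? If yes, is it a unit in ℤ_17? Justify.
x ∉ ℤ_17 (v_17(x) = -1 < 0)

ℤ_17 = {x ∈ ℚ_17 : v_17(x) ≥ 0} and ℤ_17^× = {x ∈ ℤ_17 : v_17(x) = 0}. Here v_17(12/221) = v_17(num) − v_17(den) = -1; compare against these criteria.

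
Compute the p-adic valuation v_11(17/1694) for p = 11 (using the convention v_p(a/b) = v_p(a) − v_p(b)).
v_11(17/1694) = -2

Factor powers of 11 from the numerator and denominator of the reduced fraction: 17 = 11^0 · 17 and 1694 = 11^2 · 14. Apply v_p(a/b) = v_p(a) − v_p(b): v_11(17/1694) = 0 − 2 = -2.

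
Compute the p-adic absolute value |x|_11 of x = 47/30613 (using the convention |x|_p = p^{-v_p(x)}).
|47/30613|_11 = 1331

Step 1 — compute v_11(x) by factoring powers of 11 out of the numerator and denominator: v_11(47/30613) = -3. Step 2 — apply |x|_p = p^{-v_p(x)} = 11^{3} = 1331.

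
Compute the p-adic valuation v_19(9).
v_19(9) = 0

v_19(n) is the largest exponent k such that 19^k divides n. Factor out: 9 = 19^0 · 9. (Sign doesn't affect v_p.) So v_19(9) = 0.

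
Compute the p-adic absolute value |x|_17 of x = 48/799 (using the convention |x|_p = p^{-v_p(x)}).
|48/799|_17 = 17

Step 1 — compute v_17(x) by factoring powers of 17 out of the numerator and denominator: v_17(48/799) = -1. Step 2 — apply |x|_p = p^{-v_p(x)} = 17^{1} = 17.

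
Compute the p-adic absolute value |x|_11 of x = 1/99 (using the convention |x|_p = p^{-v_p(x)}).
|1/99|_11 = 11

Step 1 — compute v_11(x) by factoring powers of 11 out of the numerator and denominator: v_11(1/99) = -1. Step 2 — apply |x|_p = p^{-v_p(x)} = 11^{1} = 11.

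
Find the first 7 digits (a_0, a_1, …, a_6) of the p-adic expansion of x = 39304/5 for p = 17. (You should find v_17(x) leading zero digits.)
(a_0, …, a_6) = (0, 0, 0, 5, 10, 13, 6)

v_17(39304/5) = 3, so a_0 = ... = a_2 = 0. Factor out: x = 17^3 · u with u = 8/5 a unit in ℤ_17. Expand u iteratively via a_{v+i} = u_i mod 17, u_{i+1} = (u_i − a_{v+i})/17:
  u_0 = 8/5;  a_3 = 5;  u_1 = (u_0 − 5)/17 = -1/5
  u_1 = -1/5;  a_4 = 10;  u_2 = (u_1 − 10)/17 = -3/5
  u_2 = -3/5;  a_5 = 13;  u_3 = (u_2 − 13)/17 = -4/5
  u_3 = -4/5;  a_6 = 6;  u_4 = (u_3 − 6)/17 = -2/5
Digits: (0, 0, 0, 5, 10, 13, 6).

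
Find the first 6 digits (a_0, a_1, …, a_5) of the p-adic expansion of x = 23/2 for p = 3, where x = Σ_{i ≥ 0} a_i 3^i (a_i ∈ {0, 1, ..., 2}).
(a_0, …, a_5) = (1, 2, 2, 1, 1, 1)

v_3(23/2) = 0 (numerator and denominator both coprime to 3), so x ∈ ℤ_3^×. Compute digits iteratively via a_i = x_i mod 3, x_{i+1} = (x_i − a_i)/3, with x_0 = x:
  x_0 = 23/2;  a_0 = 1;  x_1 = (x_0 − 1)/3 = 7/2
  x_1 = 7/2;  a_1 = 2;  x_2 = (x_1 − 2)/3 = 1/2
  x_2 = 1/2;  a_2 = 2;  x_3 = (x_2 − 2)/3 = -1/2
  x_3 = -1/2;  a_3 = 1;  x_4 = (x_3 − 1)/3 = -1/2
  x_4 = -1/2;  a_4 = 1;  x_5 = (x_4 − 1)/3 = -1/2
  x_5 = -1/2;  a_5 = 1;  x_6 = (x_5 − 1)/3 = -1/2
Digits: (1, 2, 2, 1, 1, 1).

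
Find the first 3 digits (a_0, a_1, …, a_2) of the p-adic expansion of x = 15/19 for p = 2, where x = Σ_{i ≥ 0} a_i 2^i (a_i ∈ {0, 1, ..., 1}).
(a_0, …, a_2) = (1, 0, 1)

v_2(15/19) = 0 (numerator and denominator both coprime to 2), so x ∈ ℤ_2^×. Compute digits iteratively via a_i = x_i mod 2, x_{i+1} = (x_i − a_i)/2, with x_0 = x:
  x_0 = 15/19;  a_0 = 1;  x_1 = (x_0 − 1)/2 = -2/19
  x_1 = -2/19;  a_1 = 0;  x_2 = (x_1 − 0)/2 = -1/19
  x_2 = -1/19;  a_2 = 1;  x_3 = (x_2 − 1)/2 = -10/19
Digits: (1, 0, 1).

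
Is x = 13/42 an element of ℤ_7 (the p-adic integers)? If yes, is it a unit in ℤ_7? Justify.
x ∉ ℤ_7 (v_7(x) = -1 < 0)

ℤ_7 = {x ∈ ℚ_7 : v_7(x) ≥ 0} and ℤ_7^× = {x ∈ ℤ_7 : v_7(x) = 0}. Here v_7(13/42) = v_7(num) − v_7(den) = -1; compare against these criteria.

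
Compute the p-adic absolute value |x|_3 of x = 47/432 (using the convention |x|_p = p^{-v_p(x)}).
|47/432|_3 = 27

Step 1 — compute v_3(x) by factoring powers of 3 out of the numerator and denominator: v_3(47/432) = -3. Step 2 — apply |x|_p = p^{-v_p(x)} = 3^{3} = 27.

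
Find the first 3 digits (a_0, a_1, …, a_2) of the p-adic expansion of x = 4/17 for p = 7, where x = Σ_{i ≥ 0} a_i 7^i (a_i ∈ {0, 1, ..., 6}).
(a_0, …, a_2) = (6, 0, 4)

v_7(4/17) = 0 (numerator and denominator both coprime to 7), so x ∈ ℤ_7^×. Compute digits iteratively via a_i = x_i mod 7, x_{i+1} = (x_i − a_i)/7, with x_0 = x:
  x_0 = 4/17;  a_0 = 6;  x_1 = (x_0 − 6)/7 = -14/17
  x_1 = -14/17;  a_1 = 0;  x_2 = (x_1 − 0)/7 = -2/17
  x_2 = -2/17;  a_2 = 4;  x_3 = (x_2 − 4)/7 = -10/17
Digits: (6, 0, 4).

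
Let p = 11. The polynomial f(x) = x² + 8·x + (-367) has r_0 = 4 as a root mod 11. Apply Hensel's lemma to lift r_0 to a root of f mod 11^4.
r_3 = 11103 (mod 14641)

Hensel: r_{i+1} = r_i − f(r_i)·(f′(r_i))^{-1} mod 11^{i+2}, f′(x) = 2x + 8. Iterate:
  r_0 = 4 (mod 11)
  r_1 = 92 (mod 121)
  r_2 = 455 (mod 1331)
  r_3 = 11103 (mod 14641)
Final: r = 11103 satisfies f(r) ≡ 0 mod 11^4.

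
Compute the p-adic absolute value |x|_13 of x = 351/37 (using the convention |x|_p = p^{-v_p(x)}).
|351/37|_13 = 1/13

Step 1 — compute v_13(x) by factoring powers of 13 out of the numerator and denominator: v_13(351/37) = 1. Step 2 — apply |x|_p = p^{-v_p(x)} = 13^{-1} = 1/13.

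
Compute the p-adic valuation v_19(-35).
v_19(-35) = 0

v_19(n) is the largest exponent k such that 19^k divides n. Factor out: -35 = -19^0 · 35. (Sign doesn't affect v_p.) So v_19(-35) = 0.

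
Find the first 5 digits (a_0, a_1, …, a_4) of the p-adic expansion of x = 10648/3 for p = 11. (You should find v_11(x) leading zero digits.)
(a_0, …, a_4) = (0, 0, 0, 10, 3)

v_11(10648/3) = 3, so a_0 = ... = a_2 = 0. Factor out: x = 11^3 · u with u = 8/3 a unit in ℤ_11. Expand u iteratively via a_{v+i} = u_i mod 11, u_{i+1} = (u_i − a_{v+i})/11:
  u_0 = 8/3;  a_3 = 10;  u_1 = (u_0 − 10)/11 = -2/3
  u_1 = -2/3;  a_4 = 3;  u_2 = (u_1 − 3)/11 = -1/3
Digits: (0, 0, 0, 10, 3).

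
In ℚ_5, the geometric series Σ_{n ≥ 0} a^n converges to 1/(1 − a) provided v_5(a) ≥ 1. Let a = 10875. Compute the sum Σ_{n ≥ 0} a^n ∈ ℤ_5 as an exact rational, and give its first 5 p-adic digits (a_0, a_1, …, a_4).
Σ a^n = 1/(1 − a) = -1/10874;  first 5 digits = (1, 0, 0, 2, 2)

v_5(a) = 3 ≥ 1, so the series converges in ℤ_5 to 1/(1 − a) = 1/(1 − 10875) = -1/10874. Expand this rational in ℤ_5: compute digits iteratively via d_i = x_i mod 5, x_{i+1} = (x_i − d_i)/5. The first 5 digits are (1, 0, 0, 2, 2).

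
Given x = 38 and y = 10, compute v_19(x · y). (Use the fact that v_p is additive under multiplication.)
v_19(380) = 1

v_p(x) = 1 (factor: 38 = 19^1 · 2); v_p(y) = 0 (factor: 10 = 19^0 · 10). Additivity: v_p(xy) = v_p(x) + v_p(y) = 1 + 0 = 1. (Direct check: xy = 380 = 19^1 · (20).)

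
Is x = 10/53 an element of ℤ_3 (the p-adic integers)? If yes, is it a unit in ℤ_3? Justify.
x ∈ ℤ_3^× (unit); v_3(x) = 0

ℤ_3 = {x ∈ ℚ_3 : v_3(x) ≥ 0} and ℤ_3^× = {x ∈ ℤ_3 : v_3(x) = 0}. Here v_3(10/53) = v_3(num) − v_3(den) = 0; compare against these criteria.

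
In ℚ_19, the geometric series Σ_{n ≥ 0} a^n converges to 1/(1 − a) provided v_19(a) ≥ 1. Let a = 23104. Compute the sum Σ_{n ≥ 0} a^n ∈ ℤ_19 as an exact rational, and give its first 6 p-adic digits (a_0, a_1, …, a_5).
Σ a^n = 1/(1 − a) = -1/23103;  first 6 digits = (1, 0, 7, 3, 11, 6)

v_19(a) = 2 ≥ 1, so the series converges in ℤ_19 to 1/(1 − a) = 1/(1 − 23104) = -1/23103. Expand this rational in ℤ_19: compute digits iteratively via d_i = x_i mod 19, x_{i+1} = (x_i − d_i)/19. The first 6 digits are (1, 0, 7, 3, 11, 6).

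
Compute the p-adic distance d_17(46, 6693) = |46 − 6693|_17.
d_17(46, 6693) = 1/289

Step 1 — x − y = 46 − 6693 = -6647. Step 2 — v_17(-6647) = 2 (factor: -6647 = −(17^2 · 23); the sign does not affect v_p). Step 3 — |x − y|_17 = 17^{-2} = 1/289.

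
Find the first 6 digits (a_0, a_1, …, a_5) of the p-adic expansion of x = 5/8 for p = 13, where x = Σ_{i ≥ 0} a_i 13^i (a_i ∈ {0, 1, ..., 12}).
(a_0, …, a_5) = (12, 4, 11, 4, 11, 4)

v_13(5/8) = 0 (numerator and denominator both coprime to 13), so x ∈ ℤ_13^×. Compute digits iteratively via a_i = x_i mod 13, x_{i+1} = (x_i − a_i)/13, with x_0 = x:
  x_0 = 5/8;  a_0 = 12;  x_1 = (x_0 − 12)/13 = -7/8
  x_1 = -7/8;  a_1 = 4;  x_2 = (x_1 − 4)/13 = -3/8
  x_2 = -3/8;  a_2 = 11;  x_3 = (x_2 − 11)/13 = -7/8
  x_3 = -7/8;  a_3 = 4;  x_4 = (x_3 − 4)/13 = -3/8
  x_4 = -3/8;  a_4 = 11;  x_5 = (x_4 − 11)/13 = -7/8
  x_5 = -7/8;  a_5 = 4;  x_6 = (x_5 − 4)/13 = -3/8
Digits: (12, 4, 11, 4, 11, 4).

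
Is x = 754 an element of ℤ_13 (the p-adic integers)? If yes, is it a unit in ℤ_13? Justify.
x ∈ ℤ_13 but not a unit; v_13(x) = 1 > 0

ℤ_13 = {x ∈ ℚ_13 : v_13(x) ≥ 0} and ℤ_13^× = {x ∈ ℤ_13 : v_13(x) = 0}. Here v_13(754) = v_13(num) − v_13(den) = 1; compare against these criteria.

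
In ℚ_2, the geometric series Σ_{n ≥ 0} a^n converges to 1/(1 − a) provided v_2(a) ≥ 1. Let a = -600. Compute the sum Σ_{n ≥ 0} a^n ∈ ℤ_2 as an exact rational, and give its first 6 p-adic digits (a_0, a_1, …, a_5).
Σ a^n = 1/(1 − a) = 1/601;  first 6 digits = (1, 0, 0, 1, 0, 1)

v_2(a) = 3 ≥ 1, so the series converges in ℤ_2 to 1/(1 − a) = 1/(1 − (-600)) = 1/601. Expand this rational in ℤ_2: compute digits iteratively via d_i = x_i mod 2, x_{i+1} = (x_i − d_i)/2. The first 6 digits are (1, 0, 0, 1, 0, 1).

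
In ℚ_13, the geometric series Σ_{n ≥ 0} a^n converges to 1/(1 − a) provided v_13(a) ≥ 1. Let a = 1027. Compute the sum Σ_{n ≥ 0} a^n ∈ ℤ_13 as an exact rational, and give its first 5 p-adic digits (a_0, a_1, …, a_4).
Σ a^n = 1/(1 − a) = -1/1026;  first 5 digits = (1, 1, 7, 0, 4)

v_13(a) = 1 ≥ 1, so the series converges in ℤ_13 to 1/(1 − a) = 1/(1 − 1027) = -1/1026. Expand this rational in ℤ_13: compute digits iteratively via d_i = x_i mod 13, x_{i+1} = (x_i − d_i)/13. The first 5 digits are (1, 1, 7, 0, 4).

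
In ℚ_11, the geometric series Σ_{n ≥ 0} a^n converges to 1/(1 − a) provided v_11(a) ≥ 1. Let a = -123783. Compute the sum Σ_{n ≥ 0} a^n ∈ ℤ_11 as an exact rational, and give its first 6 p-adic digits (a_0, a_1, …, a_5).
Σ a^n = 1/(1 − a) = 1/123784;  first 6 digits = (1, 0, 0, 6, 2, 10)

v_11(a) = 3 ≥ 1, so the series converges in ℤ_11 to 1/(1 − a) = 1/(1 − (-123783)) = 1/123784. Expand this rational in ℤ_11: compute digits iteratively via d_i = x_i mod 11, x_{i+1} = (x_i − d_i)/11. The first 6 digits are (1, 0, 0, 6, 2, 10).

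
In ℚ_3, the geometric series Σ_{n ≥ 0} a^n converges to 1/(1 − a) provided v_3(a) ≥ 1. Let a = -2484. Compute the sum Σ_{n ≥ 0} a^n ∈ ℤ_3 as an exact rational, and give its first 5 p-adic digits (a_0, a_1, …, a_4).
Σ a^n = 1/(1 − a) = 1/2485;  first 5 digits = (1, 0, 0, 1, 2)

v_3(a) = 3 ≥ 1, so the series converges in ℤ_3 to 1/(1 − a) = 1/(1 − (-2484)) = 1/2485. Expand this rational in ℤ_3: compute digits iteratively via d_i = x_i mod 3, x_{i+1} = (x_i − d_i)/3. The first 5 digits are (1, 0, 0, 1, 2).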